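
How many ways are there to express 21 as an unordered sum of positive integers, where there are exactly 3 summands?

There are too many to list fully; the first 12 (by largest part) are:
1+1+19
1+2+18
1+3+17
2+2+17
1+4+16
2+3+16
1+5+15
2+4+15
3+3+15
1+6+14
2+5+14
3+4+14
…and 25 more, for 37 total.

37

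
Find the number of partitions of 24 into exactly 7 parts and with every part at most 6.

There are too many to list fully; the first 12 (by largest part) are:
6 + 6 + 6 + 3 + 1 + 1 + 1
6 + 6 + 6 + 2 + 2 + 1 + 1
6 + 6 + 5 + 4 + 1 + 1 + 1
6 + 6 + 5 + 3 + 2 + 1 + 1
6 + 6 + 5 + 2 + 2 + 2 + 1
6 + 6 + 4 + 4 + 2 + 1 + 1
6 + 6 + 4 + 3 + 3 + 1 + 1
6 + 6 + 4 + 3 + 2 + 2 + 1
6 + 6 + 4 + 2 + 2 + 2 + 2
6 + 6 + 3 + 3 + 3 + 2 + 1
6 + 6 + 3 + 3 + 2 + 2 + 2
6 + 5 + 5 + 5 + 1 + 1 + 1
…and 37 more, for 49 total.

49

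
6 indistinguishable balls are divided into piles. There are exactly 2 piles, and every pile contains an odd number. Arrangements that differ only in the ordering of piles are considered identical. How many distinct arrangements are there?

2

They are:
1, 5
3, 3
That's 2 in total.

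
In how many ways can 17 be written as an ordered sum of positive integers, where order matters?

The number of compositions of n is 2^(n−1); here 2^16 = 65536.

65536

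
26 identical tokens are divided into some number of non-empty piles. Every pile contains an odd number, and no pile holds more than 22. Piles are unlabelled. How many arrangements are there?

162

Direct enumeration gives 162 partitions.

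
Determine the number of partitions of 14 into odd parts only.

They are:
1,13
3,11
1,1,1,11
5,9
1,1,3,9
1,1,1,1,1,9
7,7
1,1,5,7
1,3,3,7
1,1,1,1,3,7
1,1,1,1,1,1,1,7
1,3,5,5
1,1,1,1,5,5
3,3,3,5
1,1,1,3,3,5
1,1,1,1,1,1,3,5
1,1,1,1,1,1,1,1,1,5
1,1,3,3,3,3
1,1,1,1,1,3,3,3
1,1,1,1,1,1,1,1,3,3
1,1,1,1,1,1,1,1,1,1,1,3
1,1,1,1,1,1,1,1,1,1,1,1,1,1

22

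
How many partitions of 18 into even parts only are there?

There are too many to list fully; the first 12 (by largest part) are:
18
16, 2
14, 4
14, 2, 2
12, 6
12, 4, 2
12, 2, 2, 2
10, 8
10, 6, 2
10, 4, 4
10, 4, 2, 2
10, 2, 2, 2, 2
…and 18 more, for 30 total.

30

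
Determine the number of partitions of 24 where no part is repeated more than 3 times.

722

A full systematic count gives 722.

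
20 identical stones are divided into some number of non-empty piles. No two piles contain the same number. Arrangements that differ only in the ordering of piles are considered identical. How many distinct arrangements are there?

There are too many to list fully; the first 12 (by largest part) are:
20
1 + 19
2 + 18
3 + 17
1 + 2 + 17
4 + 16
1 + 3 + 16
5 + 15
1 + 4 + 15
2 + 3 + 15
6 + 14
1 + 5 + 14
…and 52 more, for 64 total.

64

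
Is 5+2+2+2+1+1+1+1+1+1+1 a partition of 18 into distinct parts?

No

The parts sum to 18, and the condition 'all summands are distinct' is violated.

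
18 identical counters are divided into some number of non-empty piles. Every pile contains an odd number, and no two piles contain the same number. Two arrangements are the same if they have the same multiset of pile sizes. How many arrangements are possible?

5

Enumerating:
17+1
15+3
13+5
11+7
9+5+3+1
That's 5 in total.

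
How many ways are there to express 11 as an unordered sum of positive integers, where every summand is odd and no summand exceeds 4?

4

They are:
3, 3, 3, 1, 1
3, 3, 1, 1, 1, 1, 1
3, 1, 1, 1, 1, 1, 1, 1, 1
1, 1, 1, 1, 1, 1, 1, 1, 1, 1, 1
Counting gives 4.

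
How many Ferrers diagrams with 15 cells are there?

176

A full systematic count gives 176.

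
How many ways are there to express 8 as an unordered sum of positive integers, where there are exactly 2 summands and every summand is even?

Enumerating:
2 + 6
4 + 4
That's 2 in total.

2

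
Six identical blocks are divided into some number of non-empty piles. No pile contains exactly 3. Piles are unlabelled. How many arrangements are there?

The partitions of 6 that satisfy the conditions:
6
5,1
4,2
4,1,1
2,2,2
2,2,1,1
2,1,1,1,1
1,1,1,1,1,1

8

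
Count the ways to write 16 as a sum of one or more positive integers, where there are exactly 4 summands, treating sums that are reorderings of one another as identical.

There are too many to list fully; the first 12 (by largest part) are:
1 + 1 + 1 + 13
1 + 1 + 2 + 12
1 + 1 + 3 + 11
1 + 2 + 2 + 11
1 + 1 + 4 + 10
1 + 2 + 3 + 10
2 + 2 + 2 + 10
1 + 1 + 5 + 9
1 + 2 + 4 + 9
1 + 3 + 3 + 9
2 + 2 + 3 + 9
1 + 1 + 6 + 8
…and 22 more, for 34 total.

34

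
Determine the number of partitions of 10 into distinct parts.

Enumerating:
10
1,9
2,8
3,7
1,2,7
4,6
1,3,6
1,4,5
2,3,5
1,2,3,4
Counting gives 10.

10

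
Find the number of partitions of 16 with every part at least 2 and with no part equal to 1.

55

There are too many to list fully; the first 12 (by largest part) are:
16
14 + 2
13 + 3
12 + 4
12 + 2 + 2
11 + 5
11 + 3 + 2
10 + 6
10 + 4 + 2
10 + 3 + 3
10 + 2 + 2 + 2
9 + 7
…and 43 more, for 55 total.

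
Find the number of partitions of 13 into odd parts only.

Listing the qualifying partitions of 13:
13
11, 1, 1
9, 3, 1
9, 1, 1, 1, 1
7, 5, 1
7, 3, 3
7, 3, 1, 1, 1
7, 1, 1, 1, 1, 1, 1
5, 5, 3
5, 5, 1, 1, 1
5, 3, 3, 1, 1
5, 3, 1, 1, 1, 1, 1
5, 1, 1, 1, 1, 1, 1, 1, 1
3, 3, 3, 3, 1
3, 3, 3, 1, 1, 1, 1
3, 3, 1, 1, 1, 1, 1, 1, 1
3, 1, 1, 1, 1, 1, 1, 1, 1, 1, 1
1, 1, 1, 1, 1, 1, 1, 1, 1, 1, 1, 1, 1

18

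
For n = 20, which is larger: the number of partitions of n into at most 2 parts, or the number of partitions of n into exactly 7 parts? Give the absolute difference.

Partitions of 20 into at most 2 parts: 11.
Partitions of 20 into exactly 7 parts: 82.
|11 − 82| = 71.

71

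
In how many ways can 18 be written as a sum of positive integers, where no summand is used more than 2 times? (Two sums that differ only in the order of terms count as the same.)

A full systematic count gives 135.

135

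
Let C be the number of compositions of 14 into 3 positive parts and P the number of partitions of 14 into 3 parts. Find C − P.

Ordered (compositions into 3 parts): C(13,2) = 78.
Unordered (partitions into 3 parts): 16.
Difference: 78 − 16 = 62.

62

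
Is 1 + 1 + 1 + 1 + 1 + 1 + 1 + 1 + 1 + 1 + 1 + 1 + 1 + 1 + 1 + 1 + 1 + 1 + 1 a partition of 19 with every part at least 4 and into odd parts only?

No

The parts sum to 19, and the condition 'every summand is at least 4' is violated.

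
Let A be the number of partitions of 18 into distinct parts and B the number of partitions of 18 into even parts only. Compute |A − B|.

Partitions of 18 into distinct parts: 46.
Partitions of 18 into even parts only: 30.
|46 − 30| = 16.

16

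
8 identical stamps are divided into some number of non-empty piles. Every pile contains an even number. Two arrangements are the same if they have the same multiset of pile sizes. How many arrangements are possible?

They are:
8
2, 6
4, 4
2, 2, 4
2, 2, 2, 2

5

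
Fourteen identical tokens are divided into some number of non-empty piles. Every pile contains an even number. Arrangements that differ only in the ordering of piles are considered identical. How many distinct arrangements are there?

They are:
14
12, 2
10, 4
10, 2, 2
8, 6
8, 4, 2
8, 2, 2, 2
6, 6, 2
6, 4, 4
6, 4, 2, 2
6, 2, 2, 2, 2
4, 4, 4, 2
4, 4, 2, 2, 2
4, 2, 2, 2, 2, 2
2, 2, 2, 2, 2, 2, 2

15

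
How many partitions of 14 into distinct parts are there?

Enumerating:
14
13, 1
12, 2
11, 3
11, 2, 1
10, 4
10, 3, 1
9, 5
9, 4, 1
9, 3, 2
8, 6
8, 5, 1
8, 4, 2
8, 3, 2, 1
7, 6, 1
7, 5, 2
7, 4, 3
7, 4, 2, 1
6, 5, 3
6, 5, 2, 1
6, 4, 3, 1
5, 4, 3, 2
That's 22 in total.

22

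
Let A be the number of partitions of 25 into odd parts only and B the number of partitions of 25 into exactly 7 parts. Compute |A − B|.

106

Partitions of 25 into odd parts only: 142.
Partitions of 25 into exactly 7 parts: 248.
|142 − 248| = 106.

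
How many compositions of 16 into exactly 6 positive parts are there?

3003

A composition of 16 into 6 positive parts is chosen by placing 5 dividers among the 15 gaps between 16 units: C(15,5) = 3003.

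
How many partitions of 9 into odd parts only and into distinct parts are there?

Enumerating:
9
5,3,1
That's 2 in total.

2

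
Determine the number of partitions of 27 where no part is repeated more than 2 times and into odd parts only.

A partial list (first 12 by largest part):
27
1,1,25
1,3,23
1,5,21
3,3,21
1,7,19
3,5,19
1,1,3,3,19
1,9,17
3,7,17
5,5,17
1,1,3,5,17
…and 30 more, for 42 total.

42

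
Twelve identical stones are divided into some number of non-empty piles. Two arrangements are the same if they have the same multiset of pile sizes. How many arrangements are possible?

77

Counting exhaustively, 77 partitions satisfy the conditions.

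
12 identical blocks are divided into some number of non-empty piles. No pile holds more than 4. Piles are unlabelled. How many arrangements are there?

34

There are too many to list fully; the first 12 (by largest part) are:
4,4,4
4,4,3,1
4,4,2,2
4,4,2,1,1
4,4,1,1,1,1
4,3,3,2
4,3,3,1,1
4,3,2,2,1
4,3,2,1,1,1
4,3,1,1,1,1,1
4,2,2,2,2
4,2,2,2,1,1
…and 22 more, for 34 total.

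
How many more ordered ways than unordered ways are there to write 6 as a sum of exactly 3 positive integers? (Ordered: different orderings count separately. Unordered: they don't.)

Compositions: C(5,2) = 10.
Unordered (partitions into 3 parts): 3.
Difference: 10 − 3 = 7.

7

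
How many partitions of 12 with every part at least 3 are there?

The partitions of 12 that satisfy the conditions:
12
3, 9
4, 8
5, 7
6, 6
3, 3, 6
3, 4, 5
4, 4, 4
3, 3, 3, 3

9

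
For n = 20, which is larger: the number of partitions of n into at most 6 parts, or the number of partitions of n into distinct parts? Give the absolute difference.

218

Partitions of 20 into at most 6 parts: 282.
Partitions of 20 into distinct parts: 64.
|282 − 64| = 218.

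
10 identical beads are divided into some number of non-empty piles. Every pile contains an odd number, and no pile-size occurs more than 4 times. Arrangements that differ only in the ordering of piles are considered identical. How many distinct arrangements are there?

They are:
9+1
7+3
7+1+1+1
5+5
5+3+1+1
3+3+3+1
3+3+1+1+1+1
Counting gives 7.

7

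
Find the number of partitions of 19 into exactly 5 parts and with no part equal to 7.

55

There are too many to list fully; the first 12 (by largest part) are:
15+1+1+1+1
14+2+1+1+1
13+3+1+1+1
13+2+2+1+1
12+4+1+1+1
12+3+2+1+1
12+2+2+2+1
11+5+1+1+1
11+4+2+1+1
11+3+3+1+1
11+3+2+2+1
11+2+2+2+2
…and 43 more, for 55 total.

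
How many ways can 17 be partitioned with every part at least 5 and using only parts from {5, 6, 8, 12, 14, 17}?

The partitions of 17 that satisfy the conditions:
17
5, 12
5, 6, 6

3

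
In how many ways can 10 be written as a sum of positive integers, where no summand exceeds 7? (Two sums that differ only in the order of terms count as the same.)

There are too many to list fully; the first 12 (by largest part) are:
7 + 3
7 + 2 + 1
7 + 1 + 1 + 1
6 + 4
6 + 3 + 1
6 + 2 + 2
6 + 2 + 1 + 1
6 + 1 + 1 + 1 + 1
5 + 5
5 + 4 + 1
5 + 3 + 2
5 + 3 + 1 + 1
…and 26 more, for 38 total.

38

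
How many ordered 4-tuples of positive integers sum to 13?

220

A composition of 13 into 4 positive parts is chosen by placing 3 dividers among the 12 gaps between 13 units: C(12,3) = 220.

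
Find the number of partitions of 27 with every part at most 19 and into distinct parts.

173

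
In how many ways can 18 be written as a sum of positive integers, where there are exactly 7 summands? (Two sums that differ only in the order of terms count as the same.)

49

A partial list (first 12 by largest part):
1 + 1 + 1 + 1 + 1 + 1 + 12
1 + 1 + 1 + 1 + 1 + 2 + 11
1 + 1 + 1 + 1 + 1 + 3 + 10
1 + 1 + 1 + 1 + 2 + 2 + 10
1 + 1 + 1 + 1 + 1 + 4 + 9
1 + 1 + 1 + 1 + 2 + 3 + 9
1 + 1 + 1 + 2 + 2 + 2 + 9
1 + 1 + 1 + 1 + 1 + 5 + 8
1 + 1 + 1 + 1 + 2 + 4 + 8
1 + 1 + 1 + 1 + 3 + 3 + 8
1 + 1 + 1 + 2 + 2 + 3 + 8
1 + 1 + 2 + 2 + 2 + 2 + 8
…and 37 more, for 49 total.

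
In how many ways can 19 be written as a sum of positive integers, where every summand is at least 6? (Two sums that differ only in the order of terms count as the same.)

6

Listing the qualifying partitions of 19:
19
13,6
12,7
11,8
10,9
7,6,6
That's 6 in total.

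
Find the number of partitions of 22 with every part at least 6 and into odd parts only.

The partitions of 22 that satisfy the conditions:
7 + 15
9 + 13
11 + 11
That's 3 in total.

3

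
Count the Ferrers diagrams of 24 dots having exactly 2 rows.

12

They are:
1 + 23
2 + 22
3 + 21
4 + 20
5 + 19
6 + 18
7 + 17
8 + 16
9 + 15
10 + 14
11 + 13
12 + 12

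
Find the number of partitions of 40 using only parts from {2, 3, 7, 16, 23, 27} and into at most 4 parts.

2

Enumerating:
27+7+3+3
23+7+7+3
Counting gives 2.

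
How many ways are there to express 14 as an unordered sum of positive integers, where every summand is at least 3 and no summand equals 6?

10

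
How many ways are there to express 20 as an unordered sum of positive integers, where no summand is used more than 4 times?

Direct enumeration gives 409 partitions.

409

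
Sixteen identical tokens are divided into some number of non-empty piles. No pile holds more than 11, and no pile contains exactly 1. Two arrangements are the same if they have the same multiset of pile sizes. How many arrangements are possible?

50

A partial list (first 12 by largest part):
5 + 11
2 + 3 + 11
6 + 10
2 + 4 + 10
3 + 3 + 10
2 + 2 + 2 + 10
7 + 9
2 + 5 + 9
3 + 4 + 9
2 + 2 + 3 + 9
8 + 8
2 + 6 + 8
…and 38 more, for 50 total.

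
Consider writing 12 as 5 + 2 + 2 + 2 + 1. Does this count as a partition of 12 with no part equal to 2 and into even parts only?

No

The parts sum to 12, and the condition 'no summand equals 2' is violated.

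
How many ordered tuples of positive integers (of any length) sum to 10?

512

There are 9 gaps and each independently is a cut or not, giving 2^9 = 512.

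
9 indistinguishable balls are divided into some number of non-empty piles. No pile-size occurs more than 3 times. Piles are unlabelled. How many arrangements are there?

22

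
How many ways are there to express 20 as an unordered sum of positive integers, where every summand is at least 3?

49

A partial list (first 12 by largest part):
20
17, 3
16, 4
15, 5
14, 6
14, 3, 3
13, 7
13, 4, 3
12, 8
12, 5, 3
12, 4, 4
11, 9
…and 37 more, for 49 total.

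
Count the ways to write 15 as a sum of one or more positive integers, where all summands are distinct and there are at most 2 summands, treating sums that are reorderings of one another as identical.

8

They are:
15
14 + 1
13 + 2
12 + 3
11 + 4
10 + 5
9 + 6
8 + 7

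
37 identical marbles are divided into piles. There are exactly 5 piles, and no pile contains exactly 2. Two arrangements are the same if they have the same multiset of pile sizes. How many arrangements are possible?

A full systematic count gives 510.

510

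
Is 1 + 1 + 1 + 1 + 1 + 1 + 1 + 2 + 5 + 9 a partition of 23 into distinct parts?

The parts sum to 23, and the condition 'all summands are distinct' is violated.

No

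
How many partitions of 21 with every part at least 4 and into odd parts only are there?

4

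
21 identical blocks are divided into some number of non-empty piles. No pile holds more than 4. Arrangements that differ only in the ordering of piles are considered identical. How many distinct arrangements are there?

120

Enumerating by decreasing first part gives 120 partitions in all.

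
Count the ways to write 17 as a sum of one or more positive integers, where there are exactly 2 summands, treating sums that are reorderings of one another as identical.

Listing the qualifying partitions of 17:
16, 1
15, 2
14, 3
13, 4
12, 5
11, 6
10, 7
9, 8
That's 8 in total.

8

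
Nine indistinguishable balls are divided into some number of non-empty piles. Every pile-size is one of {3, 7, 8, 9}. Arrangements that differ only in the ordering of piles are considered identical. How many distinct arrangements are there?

2

Listing the qualifying partitions of 9:
9
3,3,3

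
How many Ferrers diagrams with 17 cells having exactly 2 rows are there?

8

The partitions of 17 that satisfy the conditions:
16, 1
15, 2
14, 3
13, 4
12, 5
11, 6
10, 7
9, 8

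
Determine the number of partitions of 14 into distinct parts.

Listing the qualifying partitions of 14:
14
1+13
2+12
3+11
1+2+11
4+10
1+3+10
5+9
1+4+9
2+3+9
6+8
1+5+8
2+4+8
1+2+3+8
1+6+7
2+5+7
3+4+7
1+2+4+7
3+5+6
1+2+5+6
1+3+4+6
2+3+4+5
Counting gives 22.

22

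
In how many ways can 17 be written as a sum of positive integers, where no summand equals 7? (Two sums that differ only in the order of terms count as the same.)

There are 255 such partitions.

255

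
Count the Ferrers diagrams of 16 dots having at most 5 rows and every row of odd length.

13

They are:
15 + 1
13 + 3
13 + 1 + 1 + 1
11 + 5
11 + 3 + 1 + 1
9 + 7
9 + 5 + 1 + 1
9 + 3 + 3 + 1
7 + 7 + 1 + 1
7 + 5 + 3 + 1
7 + 3 + 3 + 3
5 + 5 + 5 + 1
5 + 5 + 3 + 3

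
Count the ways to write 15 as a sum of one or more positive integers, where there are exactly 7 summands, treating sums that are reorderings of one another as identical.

The partitions of 15 that satisfy the conditions:
9,1,1,1,1,1,1
8,2,1,1,1,1,1
7,3,1,1,1,1,1
7,2,2,1,1,1,1
6,4,1,1,1,1,1
6,3,2,1,1,1,1
6,2,2,2,1,1,1
5,5,1,1,1,1,1
5,4,2,1,1,1,1
5,3,3,1,1,1,1
5,3,2,2,1,1,1
5,2,2,2,2,1,1
4,4,3,1,1,1,1
4,4,2,2,1,1,1
4,3,3,2,1,1,1
4,3,2,2,2,1,1
4,2,2,2,2,2,1
3,3,3,3,1,1,1
3,3,3,2,2,1,1
3,3,2,2,2,2,1
3,2,2,2,2,2,2

21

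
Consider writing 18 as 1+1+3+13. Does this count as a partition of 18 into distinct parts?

No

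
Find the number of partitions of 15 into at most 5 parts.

Direct enumeration gives 84 partitions.

84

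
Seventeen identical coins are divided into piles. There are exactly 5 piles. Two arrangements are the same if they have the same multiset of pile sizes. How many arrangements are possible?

A partial list (first 12 by largest part):
1+1+1+1+13
1+1+1+2+12
1+1+1+3+11
1+1+2+2+11
1+1+1+4+10
1+1+2+3+10
1+2+2+2+10
1+1+1+5+9
1+1+2+4+9
1+1+3+3+9
1+2+2+3+9
2+2+2+2+9
…and 35 more, for 47 total.

47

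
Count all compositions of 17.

Each of the 16 gaps between 17 units is either a break or not: 2^16 = 65536.

65536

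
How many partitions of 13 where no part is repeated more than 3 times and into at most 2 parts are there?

The partitions of 13 that satisfy the conditions:
13
12+1
11+2
10+3
9+4
8+5
7+6

7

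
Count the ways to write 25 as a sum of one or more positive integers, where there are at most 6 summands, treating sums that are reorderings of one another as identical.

A full systematic count gives 612.

612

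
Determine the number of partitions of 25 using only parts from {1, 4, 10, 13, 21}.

The partitions of 25 that satisfy the conditions:
21,4
21,1,1,1,1
13,10,1,1
13,4,4,4
13,4,4,1,1,1,1
13,4,1,1,1,1,1,1,1,1
13,1,1,1,1,1,1,1,1,1,1,1,1
10,10,4,1
10,10,1,1,1,1,1
10,4,4,4,1,1,1
10,4,4,1,1,1,1,1,1,1
10,4,1,1,1,1,1,1,1,1,1,1,1
10,1,1,1,1,1,1,1,1,1,1,1,1,1,1,1
4,4,4,4,4,4,1
4,4,4,4,4,1,1,1,1,1
4,4,4,4,1,1,1,1,1,1,1,1,1
4,4,4,1,1,1,1,1,1,1,1,1,1,1,1,1
4,4,1,1,1,1,1,1,1,1,1,1,1,1,1,1,1,1,1
4,1,1,1,1,1,1,1,1,1,1,1,1,1,1,1,1,1,1,1,1,1
1,1,1,1,1,1,1,1,1,1,1,1,1,1,1,1,1,1,1,1,1,1,1,1,1

20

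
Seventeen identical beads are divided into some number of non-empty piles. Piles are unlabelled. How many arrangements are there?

Enumerating by decreasing first part gives 297 partitions in all.

297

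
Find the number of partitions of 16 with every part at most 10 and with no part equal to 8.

190

A full systematic count gives 190.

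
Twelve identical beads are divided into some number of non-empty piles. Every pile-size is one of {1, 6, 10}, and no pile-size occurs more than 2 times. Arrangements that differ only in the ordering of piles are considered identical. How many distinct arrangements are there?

They are:
1 + 1 + 10
6 + 6

2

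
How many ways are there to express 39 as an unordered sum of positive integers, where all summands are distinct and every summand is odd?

A partial list (first 12 by largest part):
39
1 + 3 + 35
1 + 5 + 33
1 + 7 + 31
3 + 5 + 31
1 + 9 + 29
3 + 7 + 29
1 + 11 + 27
3 + 9 + 27
5 + 7 + 27
1 + 13 + 25
3 + 11 + 25
…and 29 more, for 41 total.

41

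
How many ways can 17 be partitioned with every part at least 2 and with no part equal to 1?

A partial list (first 12 by largest part):
17
2, 15
3, 14
4, 13
2, 2, 13
5, 12
2, 3, 12
6, 11
2, 4, 11
3, 3, 11
2, 2, 2, 11
7, 10
…and 54 more, for 66 total.

66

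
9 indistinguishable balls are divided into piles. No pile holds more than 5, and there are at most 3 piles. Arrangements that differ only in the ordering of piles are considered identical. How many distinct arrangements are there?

Listing the qualifying partitions of 9:
5, 4
5, 3, 1
5, 2, 2
4, 4, 1
4, 3, 2
3, 3, 3
Counting gives 6.

6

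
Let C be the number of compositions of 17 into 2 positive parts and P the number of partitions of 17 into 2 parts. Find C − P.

8

Compositions: C(16,1) = 16.
Unordered (partitions into 2 parts): 8.
Difference: 16 − 8 = 8.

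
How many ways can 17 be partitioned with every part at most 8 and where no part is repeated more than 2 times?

64

A partial list (first 12 by largest part):
8, 8, 1
8, 7, 2
8, 7, 1, 1
8, 6, 3
8, 6, 2, 1
8, 5, 4
8, 5, 3, 1
8, 5, 2, 2
8, 5, 2, 1, 1
8, 4, 4, 1
8, 4, 3, 2
8, 4, 3, 1, 1
…and 52 more, for 64 total.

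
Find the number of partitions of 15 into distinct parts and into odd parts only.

4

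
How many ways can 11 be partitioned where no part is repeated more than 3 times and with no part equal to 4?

26

There are too many to list fully; the first 12 (by largest part) are:
11
10, 1
9, 2
9, 1, 1
8, 3
8, 2, 1
8, 1, 1, 1
7, 3, 1
7, 2, 2
7, 2, 1, 1
6, 5
6, 3, 2
…and 14 more, for 26 total.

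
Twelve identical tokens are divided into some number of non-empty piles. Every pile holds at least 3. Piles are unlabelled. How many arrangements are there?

9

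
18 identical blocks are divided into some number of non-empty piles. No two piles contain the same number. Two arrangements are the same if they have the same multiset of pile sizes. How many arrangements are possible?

46

A partial list (first 12 by largest part):
18
17 + 1
16 + 2
15 + 3
15 + 2 + 1
14 + 4
14 + 3 + 1
13 + 5
13 + 4 + 1
13 + 3 + 2
12 + 6
12 + 5 + 1
…and 34 more, for 46 total.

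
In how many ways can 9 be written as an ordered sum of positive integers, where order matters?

256

Each of the 8 gaps between 9 units is either a break or not: 2^8 = 256.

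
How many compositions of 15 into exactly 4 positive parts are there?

Equivalently, choose which 3 of the 14 gaps become plus signs: C(14,3) = 364.

364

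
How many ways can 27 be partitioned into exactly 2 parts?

Listing the qualifying partitions of 27:
26+1
25+2
24+3
23+4
22+5
21+6
20+7
19+8
18+9
17+10
16+11
15+12
14+13

13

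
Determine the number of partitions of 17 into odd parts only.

38

There are too many to list fully; the first 12 (by largest part) are:
17
15+1+1
13+3+1
13+1+1+1+1
11+5+1
11+3+3
11+3+1+1+1
11+1+1+1+1+1+1
9+7+1
9+5+3
9+5+1+1+1
9+3+3+1+1
…and 26 more, for 38 total.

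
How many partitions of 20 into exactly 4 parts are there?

64

A partial list (first 12 by largest part):
17, 1, 1, 1
16, 2, 1, 1
15, 3, 1, 1
15, 2, 2, 1
14, 4, 1, 1
14, 3, 2, 1
14, 2, 2, 2
13, 5, 1, 1
13, 4, 2, 1
13, 3, 3, 1
13, 3, 2, 2
12, 6, 1, 1
…and 52 more, for 64 total.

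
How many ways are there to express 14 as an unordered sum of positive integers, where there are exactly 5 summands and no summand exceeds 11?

23

They are:
10, 1, 1, 1, 1
9, 2, 1, 1, 1
8, 3, 1, 1, 1
8, 2, 2, 1, 1
7, 4, 1, 1, 1
7, 3, 2, 1, 1
7, 2, 2, 2, 1
6, 5, 1, 1, 1
6, 4, 2, 1, 1
6, 3, 3, 1, 1
6, 3, 2, 2, 1
6, 2, 2, 2, 2
5, 5, 2, 1, 1
5, 4, 3, 1, 1
5, 4, 2, 2, 1
5, 3, 3, 2, 1
5, 3, 2, 2, 2
4, 4, 4, 1, 1
4, 4, 3, 2, 1
4, 4, 2, 2, 2
4, 3, 3, 3, 1
4, 3, 3, 2, 2
3, 3, 3, 3, 2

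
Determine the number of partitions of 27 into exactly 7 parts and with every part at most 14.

334

Systematic enumeration (by largest part, then next-largest, …) yields 334.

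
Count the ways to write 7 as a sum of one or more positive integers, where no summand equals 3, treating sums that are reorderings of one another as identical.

10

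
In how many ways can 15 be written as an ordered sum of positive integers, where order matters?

There are 14 gaps and each independently is a cut or not, giving 2^14 = 16384.

16384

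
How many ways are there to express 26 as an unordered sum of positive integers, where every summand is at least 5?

36

There are too many to list fully; the first 12 (by largest part) are:
26
21 + 5
20 + 6
19 + 7
18 + 8
17 + 9
16 + 10
16 + 5 + 5
15 + 11
15 + 6 + 5
14 + 12
14 + 7 + 5
…and 24 more, for 36 total.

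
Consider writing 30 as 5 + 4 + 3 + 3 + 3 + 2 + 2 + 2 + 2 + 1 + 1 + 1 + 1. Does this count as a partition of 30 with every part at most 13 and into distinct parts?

No

The parts sum to 30, and the condition 'all summands are distinct' is violated.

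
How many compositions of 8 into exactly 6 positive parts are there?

21

Equivalently, choose which 5 of the 7 gaps become plus signs: C(7,5) = 21.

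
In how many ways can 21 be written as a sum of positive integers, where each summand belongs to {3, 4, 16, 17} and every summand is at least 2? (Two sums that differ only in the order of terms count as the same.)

3

The partitions of 21 that satisfy the conditions:
17+4
4+4+4+3+3+3
3+3+3+3+3+3+3
That's 3 in total.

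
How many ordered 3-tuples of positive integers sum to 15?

Equivalently, choose which 2 of the 14 gaps become plus signs: C(14,2) = 91.

91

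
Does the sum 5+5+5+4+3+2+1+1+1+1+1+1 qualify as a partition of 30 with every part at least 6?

No

The parts sum to 30, and the condition 'every summand is at least 6' is violated.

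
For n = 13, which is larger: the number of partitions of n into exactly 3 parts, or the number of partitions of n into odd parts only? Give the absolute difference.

4

Partitions of 13 into exactly 3 parts: 14.
Partitions of 13 into odd parts only: 18.
|14 − 18| = 4.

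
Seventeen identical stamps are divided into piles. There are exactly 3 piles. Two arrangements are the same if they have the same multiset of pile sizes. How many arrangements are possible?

24

They are:
15,1,1
14,2,1
13,3,1
13,2,2
12,4,1
12,3,2
11,5,1
11,4,2
11,3,3
10,6,1
10,5,2
10,4,3
9,7,1
9,6,2
9,5,3
9,4,4
8,8,1
8,7,2
8,6,3
8,5,4
7,7,3
7,6,4
7,5,5
6,6,5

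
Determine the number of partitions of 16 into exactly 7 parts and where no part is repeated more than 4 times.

Enumerating:
8,2,2,1,1,1,1
7,3,2,1,1,1,1
7,2,2,2,1,1,1
6,4,2,1,1,1,1
6,3,3,1,1,1,1
6,3,2,2,1,1,1
6,2,2,2,2,1,1
5,5,2,1,1,1,1
5,4,3,1,1,1,1
5,4,2,2,1,1,1
5,3,3,2,1,1,1
5,3,2,2,2,1,1
4,4,4,1,1,1,1
4,4,3,2,1,1,1
4,4,2,2,2,1,1
4,3,3,3,1,1,1
4,3,3,2,2,1,1
4,3,2,2,2,2,1
3,3,3,3,2,1,1
3,3,3,2,2,2,1
Counting gives 20.

20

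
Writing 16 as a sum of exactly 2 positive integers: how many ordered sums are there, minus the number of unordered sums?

Ordered (compositions into 2 parts): C(15,1) = 15.
Partitions of 16 into exactly 2 parts: 8.
Difference: 15 − 8 = 7.

7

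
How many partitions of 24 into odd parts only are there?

Counting exhaustively, 122 partitions satisfy the conditions.

122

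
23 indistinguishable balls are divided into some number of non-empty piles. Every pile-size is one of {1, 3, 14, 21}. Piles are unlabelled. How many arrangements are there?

Listing the qualifying partitions of 23:
21,1,1
14,3,3,3
14,3,3,1,1,1
14,3,1,1,1,1,1,1
14,1,1,1,1,1,1,1,1,1
3,3,3,3,3,3,3,1,1
3,3,3,3,3,3,1,1,1,1,1
3,3,3,3,3,1,1,1,1,1,1,1,1
3,3,3,3,1,1,1,1,1,1,1,1,1,1,1
3,3,3,1,1,1,1,1,1,1,1,1,1,1,1,1,1
3,3,1,1,1,1,1,1,1,1,1,1,1,1,1,1,1,1,1
3,1,1,1,1,1,1,1,1,1,1,1,1,1,1,1,1,1,1,1,1
1,1,1,1,1,1,1,1,1,1,1,1,1,1,1,1,1,1,1,1,1,1,1
That's 13 in total.

13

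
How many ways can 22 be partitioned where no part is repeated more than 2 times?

297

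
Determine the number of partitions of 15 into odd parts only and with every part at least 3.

5

Listing the qualifying partitions of 15:
15
9, 3, 3
7, 5, 3
5, 5, 5
3, 3, 3, 3, 3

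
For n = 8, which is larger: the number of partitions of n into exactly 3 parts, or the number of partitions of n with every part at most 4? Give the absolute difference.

10

Partitions of 8 into exactly 3 parts: 5.
Partitions of 8 with every part at most 4: 15.
|5 − 15| = 10.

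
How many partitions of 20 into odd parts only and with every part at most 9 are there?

45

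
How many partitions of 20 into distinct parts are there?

64

A partial list (first 12 by largest part):
20
1+19
2+18
3+17
1+2+17
4+16
1+3+16
5+15
1+4+15
2+3+15
6+14
1+5+14
…and 52 more, for 64 total.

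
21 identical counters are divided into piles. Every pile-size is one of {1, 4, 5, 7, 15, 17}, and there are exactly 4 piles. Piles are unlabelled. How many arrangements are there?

2

They are:
15+4+1+1
7+5+5+4
Counting gives 2.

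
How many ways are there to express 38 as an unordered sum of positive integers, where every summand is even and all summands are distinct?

There are too many to list fully; the first 12 (by largest part) are:
38
2 + 36
4 + 34
6 + 32
2 + 4 + 32
8 + 30
2 + 6 + 30
10 + 28
2 + 8 + 28
4 + 6 + 28
12 + 26
2 + 10 + 26
…and 42 more, for 54 total.

54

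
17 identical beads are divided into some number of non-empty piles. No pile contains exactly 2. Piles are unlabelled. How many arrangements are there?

121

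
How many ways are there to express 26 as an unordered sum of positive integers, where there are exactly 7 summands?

300

A full systematic count gives 300.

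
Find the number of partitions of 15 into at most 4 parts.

54

A partial list (first 12 by largest part):
15
14+1
13+2
13+1+1
12+3
12+2+1
12+1+1+1
11+4
11+3+1
11+2+2
11+2+1+1
10+5
…and 42 more, for 54 total.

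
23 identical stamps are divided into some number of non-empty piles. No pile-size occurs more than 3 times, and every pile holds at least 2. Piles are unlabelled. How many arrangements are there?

194

Counting exhaustively, 194 partitions satisfy the conditions.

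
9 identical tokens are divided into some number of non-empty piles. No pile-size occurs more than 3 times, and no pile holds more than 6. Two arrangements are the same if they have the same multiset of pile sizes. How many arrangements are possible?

18

The partitions of 9 that satisfy the conditions:
6+3
6+2+1
6+1+1+1
5+4
5+3+1
5+2+2
5+2+1+1
4+4+1
4+3+2
4+3+1+1
4+2+2+1
4+2+1+1+1
3+3+3
3+3+2+1
3+3+1+1+1
3+2+2+2
3+2+2+1+1
2+2+2+1+1+1
That's 18 in total.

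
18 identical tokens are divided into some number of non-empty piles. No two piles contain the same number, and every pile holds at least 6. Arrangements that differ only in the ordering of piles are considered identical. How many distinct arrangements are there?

Enumerating:
18
6, 12
7, 11
8, 10

4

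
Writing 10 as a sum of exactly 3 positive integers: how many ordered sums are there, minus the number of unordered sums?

Compositions: C(9,2) = 36.
Unordered (partitions into 3 parts): 8.
Difference: 36 − 8 = 28.

28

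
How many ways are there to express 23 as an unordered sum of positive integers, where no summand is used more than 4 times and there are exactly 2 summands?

Enumerating:
22,1
21,2
20,3
19,4
18,5
17,6
16,7
15,8
14,9
13,10
12,11
That's 11 in total.

11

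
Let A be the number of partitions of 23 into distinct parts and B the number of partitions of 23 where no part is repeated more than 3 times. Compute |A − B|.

488

Partitions of 23 into distinct parts: 104.
Partitions of 23 where no part is repeated more than 3 times: 592.
|104 − 592| = 488.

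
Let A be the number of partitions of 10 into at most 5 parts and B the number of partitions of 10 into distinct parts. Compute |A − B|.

20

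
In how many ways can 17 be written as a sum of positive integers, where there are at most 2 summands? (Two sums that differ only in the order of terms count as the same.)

9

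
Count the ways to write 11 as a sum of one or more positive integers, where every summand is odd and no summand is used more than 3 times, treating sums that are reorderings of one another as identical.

Listing the qualifying partitions of 11:
11
9, 1, 1
7, 3, 1
5, 5, 1
5, 3, 3
5, 3, 1, 1, 1
3, 3, 3, 1, 1

7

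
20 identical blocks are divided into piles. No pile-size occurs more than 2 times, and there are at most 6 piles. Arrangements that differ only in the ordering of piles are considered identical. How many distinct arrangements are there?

192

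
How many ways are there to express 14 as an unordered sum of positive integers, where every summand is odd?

22

Enumerating:
13,1
11,3
11,1,1,1
9,5
9,3,1,1
9,1,1,1,1,1
7,7
7,5,1,1
7,3,3,1
7,3,1,1,1,1
7,1,1,1,1,1,1,1
5,5,3,1
5,5,1,1,1,1
5,3,3,3
5,3,3,1,1,1
5,3,1,1,1,1,1,1
5,1,1,1,1,1,1,1,1,1
3,3,3,3,1,1
3,3,3,1,1,1,1,1
3,3,1,1,1,1,1,1,1,1
3,1,1,1,1,1,1,1,1,1,1,1
1,1,1,1,1,1,1,1,1,1,1,1,1,1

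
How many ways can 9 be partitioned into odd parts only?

They are:
9
7,1,1
5,3,1
5,1,1,1,1
3,3,3
3,3,1,1,1
3,1,1,1,1,1,1
1,1,1,1,1,1,1,1,1

8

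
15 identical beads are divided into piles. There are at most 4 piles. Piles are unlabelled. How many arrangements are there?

There are too many to list fully; the first 12 (by largest part) are:
15
14+1
13+2
13+1+1
12+3
12+2+1
12+1+1+1
11+4
11+3+1
11+2+2
11+2+1+1
10+5
…and 42 more, for 54 total.

54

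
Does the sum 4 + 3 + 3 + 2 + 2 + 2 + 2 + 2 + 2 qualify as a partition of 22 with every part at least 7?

No

The parts sum to 22, and the condition 'every summand is at least 7' is violated.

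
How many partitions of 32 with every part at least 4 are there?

195

Counting exhaustively, 195 partitions satisfy the conditions.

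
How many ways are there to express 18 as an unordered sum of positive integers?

A full systematic count gives 385.

385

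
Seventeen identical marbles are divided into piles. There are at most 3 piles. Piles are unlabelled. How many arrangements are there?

33

A partial list (first 12 by largest part):
17
16+1
15+2
15+1+1
14+3
14+2+1
13+4
13+3+1
13+2+2
12+5
12+4+1
12+3+2
…and 21 more, for 33 total.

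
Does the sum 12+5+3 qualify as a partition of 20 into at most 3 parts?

The parts sum to 20, and the condition 'there are at most 3 summands' holds.

Yes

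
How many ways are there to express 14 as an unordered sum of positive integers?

There are 135 such partitions.

135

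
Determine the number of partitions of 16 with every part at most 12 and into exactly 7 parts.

28

A partial list (first 12 by largest part):
10,1,1,1,1,1,1
9,2,1,1,1,1,1
8,3,1,1,1,1,1
8,2,2,1,1,1,1
7,4,1,1,1,1,1
7,3,2,1,1,1,1
7,2,2,2,1,1,1
6,5,1,1,1,1,1
6,4,2,1,1,1,1
6,3,3,1,1,1,1
6,3,2,2,1,1,1
6,2,2,2,2,1,1
…and 16 more, for 28 total.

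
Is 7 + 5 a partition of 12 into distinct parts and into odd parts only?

Yes

The parts sum to 12, and the condition 'all summands are distinct' holds; the condition 'every summand is odd' holds.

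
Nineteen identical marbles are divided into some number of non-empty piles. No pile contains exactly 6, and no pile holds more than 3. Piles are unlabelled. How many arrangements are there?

There are too many to list fully; the first 12 (by largest part) are:
3,3,3,3,3,3,1
3,3,3,3,3,2,2
3,3,3,3,3,2,1,1
3,3,3,3,3,1,1,1,1
3,3,3,3,2,2,2,1
3,3,3,3,2,2,1,1,1
3,3,3,3,2,1,1,1,1,1
3,3,3,3,1,1,1,1,1,1,1
3,3,3,2,2,2,2,2
3,3,3,2,2,2,2,1,1
3,3,3,2,2,2,1,1,1,1
3,3,3,2,2,1,1,1,1,1,1
…and 28 more, for 40 total.

40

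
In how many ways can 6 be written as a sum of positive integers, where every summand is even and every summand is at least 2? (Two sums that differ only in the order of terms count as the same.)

3

Listing the qualifying partitions of 6:
6
4, 2
2, 2, 2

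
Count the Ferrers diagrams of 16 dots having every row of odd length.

32

There are too many to list fully; the first 12 (by largest part) are:
1 + 15
3 + 13
1 + 1 + 1 + 13
5 + 11
1 + 1 + 3 + 11
1 + 1 + 1 + 1 + 1 + 11
7 + 9
1 + 1 + 5 + 9
1 + 3 + 3 + 9
1 + 1 + 1 + 1 + 3 + 9
1 + 1 + 1 + 1 + 1 + 1 + 1 + 9
1 + 1 + 7 + 7
…and 20 more, for 32 total.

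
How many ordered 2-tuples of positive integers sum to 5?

A composition of 5 into 2 positive parts is chosen by placing 1 dividers among the 4 gaps between 5 units: C(4,1) = 4.

4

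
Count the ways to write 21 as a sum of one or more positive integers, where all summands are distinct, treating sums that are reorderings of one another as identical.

76

A full systematic count gives 76.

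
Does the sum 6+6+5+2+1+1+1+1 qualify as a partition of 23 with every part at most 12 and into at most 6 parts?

The parts sum to 23, and the condition 'there are at most 6 summands' is violated.

No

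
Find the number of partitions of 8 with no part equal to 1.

7

Enumerating:
8
6+2
5+3
4+4
4+2+2
3+3+2
2+2+2+2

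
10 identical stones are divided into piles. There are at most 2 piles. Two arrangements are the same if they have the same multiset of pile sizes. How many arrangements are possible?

Enumerating:
10
1,9
2,8
3,7
4,6
5,5

6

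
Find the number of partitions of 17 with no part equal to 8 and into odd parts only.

38

There are too many to list fully; the first 12 (by largest part) are:
17
15,1,1
13,3,1
13,1,1,1,1
11,5,1
11,3,3
11,3,1,1,1
11,1,1,1,1,1,1
9,7,1
9,5,3
9,5,1,1,1
9,3,3,1,1
…and 26 more, for 38 total.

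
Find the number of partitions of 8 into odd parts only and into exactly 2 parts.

Listing the qualifying partitions of 8:
7, 1
5, 3

2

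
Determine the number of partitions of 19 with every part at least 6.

Listing the qualifying partitions of 19:
19
6+13
7+12
8+11
9+10
6+6+7
That's 6 in total.

6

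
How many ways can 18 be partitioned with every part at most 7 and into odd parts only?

27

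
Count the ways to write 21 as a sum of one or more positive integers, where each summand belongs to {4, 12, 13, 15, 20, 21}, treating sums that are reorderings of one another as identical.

2

Listing the qualifying partitions of 21:
21
4+4+13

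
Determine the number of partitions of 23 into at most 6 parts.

Direct enumeration gives 454 partitions.

454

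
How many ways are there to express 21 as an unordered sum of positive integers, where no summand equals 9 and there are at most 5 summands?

A full systematic count gives 187.

187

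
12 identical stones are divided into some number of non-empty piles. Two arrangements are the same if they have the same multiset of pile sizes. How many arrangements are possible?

77

There are 77 such partitions.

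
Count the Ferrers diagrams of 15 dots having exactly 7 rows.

21

Listing the qualifying partitions of 15:
1,1,1,1,1,1,9
1,1,1,1,1,2,8
1,1,1,1,1,3,7
1,1,1,1,2,2,7
1,1,1,1,1,4,6
1,1,1,1,2,3,6
1,1,1,2,2,2,6
1,1,1,1,1,5,5
1,1,1,1,2,4,5
1,1,1,1,3,3,5
1,1,1,2,2,3,5
1,1,2,2,2,2,5
1,1,1,1,3,4,4
1,1,1,2,2,4,4
1,1,1,2,3,3,4
1,1,2,2,2,3,4
1,2,2,2,2,2,4
1,1,1,3,3,3,3
1,1,2,2,3,3,3
1,2,2,2,2,3,3
2,2,2,2,2,2,3
Counting gives 21.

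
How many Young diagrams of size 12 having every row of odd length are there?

15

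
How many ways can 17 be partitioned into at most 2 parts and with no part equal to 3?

8

They are:
17
16+1
15+2
13+4
12+5
11+6
10+7
9+8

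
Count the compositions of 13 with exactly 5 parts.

By stars and bars with positive parts, the count is C(12,4) = 495.

495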